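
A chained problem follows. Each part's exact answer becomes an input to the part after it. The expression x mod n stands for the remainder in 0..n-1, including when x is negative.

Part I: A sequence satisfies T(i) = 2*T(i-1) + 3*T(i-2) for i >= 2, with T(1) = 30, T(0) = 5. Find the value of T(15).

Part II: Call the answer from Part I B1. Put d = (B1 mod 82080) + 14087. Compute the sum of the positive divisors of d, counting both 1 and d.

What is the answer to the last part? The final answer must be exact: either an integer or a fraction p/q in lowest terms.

Part I: T(2) = 2*(30) + 3*(5) = 75; iterating: T(2)=75, T(3)=240, T(4)=705, T(5)=2130, T(6)=6375, T(7)=19140, T(8)=57405, T(9)=172230, T(10)=516675, T(11)=1550040, T(12)=4650105, T(13)=13950330, T(14)=41850975, T(15)=125552940; answer 125552940
Part II: B1 = 125552940; d = 66707; 66707 = 41 * 1627; sigma = (1 + 41) * (1 + 1627) = 42 * 1628 = 68376; answer 68376

68376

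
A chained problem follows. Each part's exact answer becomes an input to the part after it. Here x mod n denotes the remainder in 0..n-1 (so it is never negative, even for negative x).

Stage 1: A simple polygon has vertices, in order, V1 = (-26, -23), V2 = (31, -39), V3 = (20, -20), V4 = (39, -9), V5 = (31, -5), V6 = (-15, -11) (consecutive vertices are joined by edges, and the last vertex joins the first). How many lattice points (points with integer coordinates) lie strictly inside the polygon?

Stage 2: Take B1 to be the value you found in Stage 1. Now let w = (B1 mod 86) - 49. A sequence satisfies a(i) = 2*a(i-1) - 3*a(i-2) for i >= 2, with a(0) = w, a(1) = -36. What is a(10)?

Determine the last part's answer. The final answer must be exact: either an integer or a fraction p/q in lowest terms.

-4026

Stage 1: cross terms: (-26*-39 - 31*-23)=1727, (31*-20 - 20*-39)=160, (20*-9 - 39*-20)=600, (39*-5 - 31*-9)=84, (31*-11 - -15*-5)=-416, (-15*-23 - -26*-11)=59; twice the area = |2214| = 2214; area = 1107; boundary points = 1 + 1 + 1 + 4 + 2 + 1 = 10; strictly interior points = area - boundary/2 + 1 = 1103; answer 1103
Stage 2: B1 = 1103; w = 22; a(2) = 2*(-36) - 3*(22) = -138; iterating: a(2)=-138, a(3)=-168, a(4)=78, a(5)=660, a(6)=1086, a(7)=192, a(8)=-2874, a(9)=-6324, a(10)=-4026; answer -4026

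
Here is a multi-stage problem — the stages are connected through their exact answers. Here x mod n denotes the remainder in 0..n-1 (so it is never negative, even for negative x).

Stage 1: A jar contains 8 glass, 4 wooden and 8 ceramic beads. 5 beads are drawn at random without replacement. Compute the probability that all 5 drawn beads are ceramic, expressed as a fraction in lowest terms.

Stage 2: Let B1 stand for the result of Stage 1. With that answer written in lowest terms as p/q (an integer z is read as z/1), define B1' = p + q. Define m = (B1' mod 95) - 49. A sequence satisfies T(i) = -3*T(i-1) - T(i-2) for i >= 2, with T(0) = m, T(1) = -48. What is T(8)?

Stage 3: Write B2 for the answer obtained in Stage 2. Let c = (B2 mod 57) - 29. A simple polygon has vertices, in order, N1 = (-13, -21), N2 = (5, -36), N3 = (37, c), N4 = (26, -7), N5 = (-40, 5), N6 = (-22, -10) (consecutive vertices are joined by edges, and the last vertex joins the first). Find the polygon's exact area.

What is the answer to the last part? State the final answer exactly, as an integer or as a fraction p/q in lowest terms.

Stage 1: total draws C(20,5) = 15504; favorable C(8,5) = 56; P = 7/1938; answer 7/1938
Stage 2: B1 = 7/1938; threaded value p + q = 1945; m = -4; T(2) = -3*(-48) - 1*(-4) = 148; iterating: T(2)=148, T(3)=-396, T(4)=1040, T(5)=-2724, T(6)=7132, T(7)=-18672, T(8)=48884; answer 48884
Stage 3: B2 = 48884; c = 6; cross terms: (-13*-36 - 5*-21)=573, (5*6 - 37*-36)=1362, (37*-7 - 26*6)=-415, (26*5 - -40*-7)=-150, (-40*-10 - -22*5)=510, (-22*-21 - -13*-10)=332; twice the area = |2212| = 2212; area = 1106; answer 1106

1106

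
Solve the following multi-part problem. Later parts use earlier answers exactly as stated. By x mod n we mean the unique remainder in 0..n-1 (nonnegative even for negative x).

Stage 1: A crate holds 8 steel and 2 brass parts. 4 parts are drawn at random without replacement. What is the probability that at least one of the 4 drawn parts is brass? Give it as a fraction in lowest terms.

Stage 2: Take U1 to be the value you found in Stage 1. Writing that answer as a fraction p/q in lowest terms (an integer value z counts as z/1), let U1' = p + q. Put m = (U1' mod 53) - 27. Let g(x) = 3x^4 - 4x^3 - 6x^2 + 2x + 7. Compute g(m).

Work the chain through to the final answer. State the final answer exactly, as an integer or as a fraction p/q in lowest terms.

742419

Stage 1: total draws C(10,4) = 210; complement C(8,4) = 70; favorable 210 - 70 = 140; P = 2/3; answer 2/3
Stage 2: U1 = 2/3; threaded value p + q = 5; m = -22; 3*(-22)^4 - 4*(-22)^3 - 6*(-22)^2 + 2*(-22)^1 + 7 = (702768) + (42592) + (-2904) + (-44) + (7) = 742419; answer 742419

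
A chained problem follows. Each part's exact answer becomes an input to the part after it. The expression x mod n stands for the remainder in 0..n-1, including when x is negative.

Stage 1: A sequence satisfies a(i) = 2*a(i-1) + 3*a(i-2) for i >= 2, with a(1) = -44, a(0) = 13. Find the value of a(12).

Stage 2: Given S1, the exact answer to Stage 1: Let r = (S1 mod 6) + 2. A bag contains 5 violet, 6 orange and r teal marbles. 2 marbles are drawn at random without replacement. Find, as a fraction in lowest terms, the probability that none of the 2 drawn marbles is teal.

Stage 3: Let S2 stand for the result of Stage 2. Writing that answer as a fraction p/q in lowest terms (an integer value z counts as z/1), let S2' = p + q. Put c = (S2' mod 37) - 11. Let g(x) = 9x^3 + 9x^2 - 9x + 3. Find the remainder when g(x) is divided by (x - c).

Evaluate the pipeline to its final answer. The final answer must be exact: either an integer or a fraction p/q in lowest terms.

Stage 1: a(2) = 2*(-44) + 3*(13) = -49; iterating: a(2)=-49, a(3)=-230, a(4)=-607, a(5)=-1904, a(6)=-5629, a(7)=-16970, a(8)=-50827, a(9)=-152564, a(10)=-457609, a(11)=-1372910, a(12)=-4118647; answer -4118647
Stage 2: S1 = -4118647; r = 7; total draws C(18,2) = 153; favorable C(11,2) = 55; P = 55/153; answer 55/153
Stage 3: S2 = 55/153; threaded value p + q = 208; c = 12; remainder = value at the root: 9*(12)^3 + 9*(12)^2 - 9*(12)^1 + 3 = (15552) + (1296) + (-108) + (3) = 16743; answer 16743

16743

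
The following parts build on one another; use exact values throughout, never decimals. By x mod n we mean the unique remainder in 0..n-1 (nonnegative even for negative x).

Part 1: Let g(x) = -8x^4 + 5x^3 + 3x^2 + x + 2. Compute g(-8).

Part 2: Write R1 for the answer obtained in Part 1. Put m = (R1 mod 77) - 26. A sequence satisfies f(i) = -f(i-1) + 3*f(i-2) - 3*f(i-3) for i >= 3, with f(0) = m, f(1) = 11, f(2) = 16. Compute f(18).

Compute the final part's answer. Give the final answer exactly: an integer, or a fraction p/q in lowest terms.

Part 1: -8*(-8)^4 + 5*(-8)^3 + 3*(-8)^2 + 1*(-8)^1 + 2 = (-32768) + (-2560) + (192) + (-8) + (2) = -35142; answer -35142
Part 2: R1 = -35142; m = 21; f(3) = -1*(16) + 3*(11) - 3*(21) = -46; iterating: f(3)=-46, f(4)=61, f(5)=-247, f(6)=568, f(7)=-1492, f(8)=3937, f(9)=-10117, f(10)=26404, f(11)=-68566, f(12)=178129, f(13)=-463039, f(14)=1203124, f(15)=-3126628, f(16)=8125117, f(17)=-21114373, f(18)=54869608; answer 54869608

54869608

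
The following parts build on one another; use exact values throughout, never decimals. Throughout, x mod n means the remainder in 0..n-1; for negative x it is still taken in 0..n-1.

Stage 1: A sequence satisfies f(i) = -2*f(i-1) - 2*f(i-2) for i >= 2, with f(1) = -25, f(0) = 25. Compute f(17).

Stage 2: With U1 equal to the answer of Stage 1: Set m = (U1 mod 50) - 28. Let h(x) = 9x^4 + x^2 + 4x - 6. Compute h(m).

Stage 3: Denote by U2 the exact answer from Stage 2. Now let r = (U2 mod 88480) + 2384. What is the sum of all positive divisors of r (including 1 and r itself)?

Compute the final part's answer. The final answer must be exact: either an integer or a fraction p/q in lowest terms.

Stage 1: f(2) = -2*(-25) - 2*(25) = 0; iterating: f(2)=0, f(3)=50, f(4)=-100, f(5)=100, f(6)=0, f(7)=-200, f(8)=400, f(9)=-400, f(10)=0, f(11)=800, f(12)=-1600, f(13)=1600, f(14)=0, f(15)=-3200, f(16)=6400, f(17)=-6400; answer -6400
Stage 2: U1 = -6400; m = -28; 9*(-28)^4 + 1*(-28)^2 + 4*(-28)^1 - 6 = (5531904) + (784) + (-112) + (-6) = 5532570; answer 5532570
Stage 3: U2 = 5532570; r = 49194; 49194 = 2 * 3^3 * 911; sigma = (1 + 2) * (1 + 3 + 9 + 27) * (1 + 911) = 3 * 40 * 912 = 109440; answer 109440

109440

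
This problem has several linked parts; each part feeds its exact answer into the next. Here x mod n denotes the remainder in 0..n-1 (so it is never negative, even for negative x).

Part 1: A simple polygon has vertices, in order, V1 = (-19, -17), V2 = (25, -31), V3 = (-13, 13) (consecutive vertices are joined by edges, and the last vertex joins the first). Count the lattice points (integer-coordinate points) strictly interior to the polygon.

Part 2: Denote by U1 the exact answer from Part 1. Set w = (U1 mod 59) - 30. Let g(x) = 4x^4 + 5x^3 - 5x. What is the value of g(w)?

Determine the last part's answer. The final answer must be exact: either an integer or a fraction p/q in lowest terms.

Part 1: cross terms: (-19*-31 - 25*-17)=1014, (25*13 - -13*-31)=-78, (-13*-17 - -19*13)=468; twice the area = |1404| = 1404; area = 702; boundary points = 2 + 2 + 6 = 10; strictly interior points = area - boundary/2 + 1 = 698; answer 698
Part 2: U1 = 698; w = 19; 4*(19)^4 + 5*(19)^3 - 5*(19)^1 = (521284) + (34295) + (-95) = 555484; answer 555484

555484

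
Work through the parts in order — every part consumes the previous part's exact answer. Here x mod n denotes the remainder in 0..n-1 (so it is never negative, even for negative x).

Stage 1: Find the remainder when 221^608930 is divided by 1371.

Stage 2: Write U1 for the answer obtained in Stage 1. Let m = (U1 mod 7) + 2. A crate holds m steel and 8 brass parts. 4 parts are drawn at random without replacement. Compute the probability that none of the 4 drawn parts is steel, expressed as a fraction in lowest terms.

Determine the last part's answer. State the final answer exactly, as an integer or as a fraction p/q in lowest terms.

10/143

Stage 1: squarings mod 1371: 221^1=221, 221^2=856, 221^4=622, 221^8=262, 221^16=94, 221^32=610, 221^64=559, 221^128=1264, 221^256=481, 221^512=1033, 221^1024=451, 221^2048=493, 221^4096=382, 221^8192=598, 221^16384=1144, 221^32768=802, 221^65536=205, 221^131072=895, 221^262144=361, 221^524288=76; 221^608930 = 221^2 * 221^32 * 221^128 * 221^512 * 221^2048 * 221^16384 * 221^65536 * 221^524288 = 739 (mod 1371); answer 739
Stage 2: U1 = 739; m = 6; total draws C(14,4) = 1001; favorable C(8,4) = 70; P = 10/143; answer 10/143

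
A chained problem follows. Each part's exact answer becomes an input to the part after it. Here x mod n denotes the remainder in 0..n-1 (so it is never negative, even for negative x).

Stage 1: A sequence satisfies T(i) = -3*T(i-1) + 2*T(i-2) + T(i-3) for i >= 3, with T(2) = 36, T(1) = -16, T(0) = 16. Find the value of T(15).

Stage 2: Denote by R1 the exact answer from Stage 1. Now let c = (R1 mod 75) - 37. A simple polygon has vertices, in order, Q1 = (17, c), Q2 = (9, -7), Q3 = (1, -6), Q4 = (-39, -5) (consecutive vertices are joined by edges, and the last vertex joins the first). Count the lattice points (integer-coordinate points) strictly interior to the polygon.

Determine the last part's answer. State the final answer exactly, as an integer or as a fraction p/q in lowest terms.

Stage 1: T(3) = -3*(36) + 2*(-16) + 1*(16) = -124; iterating: T(3)=-124, T(4)=428, T(5)=-1496, T(6)=5220, T(7)=-18224, T(8)=63616, T(9)=-222076, T(10)=775236, T(11)=-2706244, T(12)=9447128, T(13)=-32978636, T(14)=115123920, T(15)=-401881904; answer -401881904
Stage 2: R1 = -401881904; c = 9; cross terms: (17*-7 - 9*9)=-200, (9*-6 - 1*-7)=-47, (1*-5 - -39*-6)=-239, (-39*9 - 17*-5)=-266; twice the area = |-752| = 752; area = 376; boundary points = 8 + 1 + 1 + 14 = 24; strictly interior points = area - boundary/2 + 1 = 365; answer 365

365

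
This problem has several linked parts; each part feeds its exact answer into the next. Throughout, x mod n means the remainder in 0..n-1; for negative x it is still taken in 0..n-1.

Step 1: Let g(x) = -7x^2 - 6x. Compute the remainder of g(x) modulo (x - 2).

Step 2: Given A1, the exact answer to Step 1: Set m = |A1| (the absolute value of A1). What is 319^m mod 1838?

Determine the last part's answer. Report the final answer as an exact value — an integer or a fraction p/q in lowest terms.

371

Step 1: remainder = value at the root: -7*(2)^2 - 6*(2)^1 = (-28) + (-12) = -40; answer -40
Step 2: A1 = -40; m = 40; squarings mod 1838: 319^1=319, 319^2=671, 319^4=1769, 319^8=1085, 319^16=905, 319^32=1115; 319^40 = 319^8 * 319^32 = 371 (mod 1838); answer 371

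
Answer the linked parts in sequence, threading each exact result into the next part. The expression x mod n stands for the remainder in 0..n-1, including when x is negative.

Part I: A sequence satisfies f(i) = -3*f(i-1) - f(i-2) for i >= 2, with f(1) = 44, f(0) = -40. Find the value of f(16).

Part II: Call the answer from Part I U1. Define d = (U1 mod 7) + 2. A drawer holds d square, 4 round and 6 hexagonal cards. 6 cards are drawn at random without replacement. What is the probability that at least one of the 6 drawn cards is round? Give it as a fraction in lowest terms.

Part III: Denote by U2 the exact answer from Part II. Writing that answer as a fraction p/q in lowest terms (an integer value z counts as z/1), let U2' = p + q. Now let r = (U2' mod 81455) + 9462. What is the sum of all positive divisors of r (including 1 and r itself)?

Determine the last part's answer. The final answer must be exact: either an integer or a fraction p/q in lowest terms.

21138

Part I: f(2) = -3*(44) - 1*(-40) = -92; iterating: f(2)=-92, f(3)=232, f(4)=-604, f(5)=1580, f(6)=-4136, f(7)=10828, f(8)=-28348, f(9)=74216, f(10)=-194300, f(11)=508684, f(12)=-1331752, f(13)=3486572, f(14)=-9127964, f(15)=23897320, f(16)=-62563996; answer -62563996
Part II: U1 = -62563996; d = 4; total draws C(14,6) = 3003; complement C(10,6) = 210; favorable 3003 - 210 = 2793; P = 133/143; answer 133/143
Part III: U2 = 133/143; threaded value p + q = 276; r = 9738; 9738 = 2 * 3^2 * 541; sigma = (1 + 2) * (1 + 3 + 9) * (1 + 541) = 3 * 13 * 542 = 21138; answer 21138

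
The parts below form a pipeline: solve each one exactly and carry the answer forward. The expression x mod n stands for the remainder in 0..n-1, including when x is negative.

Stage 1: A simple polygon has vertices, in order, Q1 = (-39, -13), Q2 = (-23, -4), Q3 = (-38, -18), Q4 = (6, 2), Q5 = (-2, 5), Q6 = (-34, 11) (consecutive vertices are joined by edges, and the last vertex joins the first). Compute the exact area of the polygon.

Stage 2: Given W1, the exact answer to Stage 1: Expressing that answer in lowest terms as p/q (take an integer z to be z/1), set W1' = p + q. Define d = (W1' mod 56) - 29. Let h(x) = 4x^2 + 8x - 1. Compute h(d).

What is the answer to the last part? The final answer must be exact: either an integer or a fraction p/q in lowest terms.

Stage 1: cross terms: (-39*-4 - -23*-13)=-143, (-23*-18 - -38*-4)=262, (-38*2 - 6*-18)=32, (6*5 - -2*2)=34, (-2*11 - -34*5)=148, (-34*-13 - -39*11)=871; twice the area = |1204| = 1204; area = 602; answer 602
Stage 2: W1 = 602; threaded value p + q = 603; d = 14; 4*(14)^2 + 8*(14)^1 - 1 = (784) + (112) + (-1) = 895; answer 895

895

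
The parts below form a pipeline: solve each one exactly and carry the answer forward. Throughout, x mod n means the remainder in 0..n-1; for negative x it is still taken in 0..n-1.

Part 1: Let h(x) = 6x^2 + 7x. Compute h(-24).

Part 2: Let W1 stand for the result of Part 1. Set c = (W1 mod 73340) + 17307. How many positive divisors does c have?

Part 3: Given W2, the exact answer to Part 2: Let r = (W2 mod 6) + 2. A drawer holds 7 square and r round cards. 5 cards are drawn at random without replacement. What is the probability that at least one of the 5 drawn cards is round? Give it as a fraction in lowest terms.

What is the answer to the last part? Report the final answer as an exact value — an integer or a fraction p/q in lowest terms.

21/22

Part 1: 6*(-24)^2 + 7*(-24)^1 = (3456) + (-168) = 3288; answer 3288
Part 2: W1 = 3288; c = 20595; 20595 = 3 * 5 * 1373; number of divisors = (1+1) * (1+1) * (1+1) = 8; answer 8
Part 3: W2 = 8; r = 4; total draws C(11,5) = 462; complement C(7,5) = 21; favorable 462 - 21 = 441; P = 21/22; answer 21/22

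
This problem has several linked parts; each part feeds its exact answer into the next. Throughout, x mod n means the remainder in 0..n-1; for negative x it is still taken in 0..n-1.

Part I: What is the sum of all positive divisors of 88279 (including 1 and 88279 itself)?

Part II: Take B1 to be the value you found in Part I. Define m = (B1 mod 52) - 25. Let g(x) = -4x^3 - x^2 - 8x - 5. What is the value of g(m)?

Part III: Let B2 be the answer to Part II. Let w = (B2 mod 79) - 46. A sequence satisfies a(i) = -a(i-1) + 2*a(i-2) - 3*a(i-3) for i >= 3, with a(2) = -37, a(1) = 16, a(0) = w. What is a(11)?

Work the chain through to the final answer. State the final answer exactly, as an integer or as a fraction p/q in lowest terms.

Part I: 88279 = 43 * 2053; sigma = (1 + 43) * (1 + 2053) = 44 * 2054 = 90376; answer 90376
Part II: B1 = 90376; m = -25; -4*(-25)^3 - 1*(-25)^2 - 8*(-25)^1 - 5 = (62500) + (-625) + (200) + (-5) = 62070; answer 62070
Part III: B2 = 62070; w = 9; a(3) = -1*(-37) + 2*(16) - 3*(9) = 42; iterating: a(3)=42, a(4)=-164, a(5)=359, a(6)=-813, a(7)=2023, a(8)=-4726, a(9)=11211, a(10)=-26732, a(11)=63332; answer 63332

63332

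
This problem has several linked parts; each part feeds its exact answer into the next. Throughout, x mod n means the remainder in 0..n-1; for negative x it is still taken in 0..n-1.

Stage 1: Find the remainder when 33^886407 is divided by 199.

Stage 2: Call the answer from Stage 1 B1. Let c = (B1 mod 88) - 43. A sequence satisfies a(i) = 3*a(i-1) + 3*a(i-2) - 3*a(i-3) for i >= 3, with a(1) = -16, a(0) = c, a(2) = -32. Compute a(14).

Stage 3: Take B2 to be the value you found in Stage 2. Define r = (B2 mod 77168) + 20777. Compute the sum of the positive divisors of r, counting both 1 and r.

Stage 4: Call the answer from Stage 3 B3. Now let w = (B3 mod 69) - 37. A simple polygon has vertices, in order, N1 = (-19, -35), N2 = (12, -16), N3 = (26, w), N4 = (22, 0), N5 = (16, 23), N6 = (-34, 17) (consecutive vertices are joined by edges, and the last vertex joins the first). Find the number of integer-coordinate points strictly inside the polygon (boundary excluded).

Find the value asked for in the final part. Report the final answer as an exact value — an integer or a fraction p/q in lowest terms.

2229

Stage 1: squarings mod 199: 33^1=33, 33^2=94, 33^4=80, 33^8=32, 33^16=29, 33^32=45, 33^64=35, 33^128=31, 33^256=165, 33^512=161, 33^1024=51, 33^2048=14, 33^4096=196, 33^8192=9, 33^16384=81, 33^32768=193, 33^65536=36, 33^131072=102, 33^262144=56, 33^524288=151; 33^886407 = 33^1 * 33^2 * 33^4 * 33^128 * 33^512 * 33^1024 * 33^32768 * 33^65536 * 33^262144 * 33^524288 = 187 (mod 199); answer 187
Stage 2: B1 = 187; c = -32; a(3) = 3*(-32) + 3*(-16) - 3*(-32) = -48; iterating: a(3)=-48, a(4)=-192, a(5)=-624, a(6)=-2304, a(7)=-8208, a(8)=-29664, a(9)=-106704, a(10)=-384480, a(11)=-1384560, a(12)=-4987008, a(13)=-17961264, a(14)=-64691136; answer -64691136
Stage 3: B2 = -64691136; r = 73593; 73593 = 3^2 * 13 * 17 * 37; sigma = (1 + 3 + 9) * (1 + 13) * (1 + 17) * (1 + 37) = 13 * 14 * 18 * 38 = 124488; answer 124488
Stage 4: B3 = 124488; w = -25; cross terms: (-19*-16 - 12*-35)=724, (12*-25 - 26*-16)=116, (26*0 - 22*-25)=550, (22*23 - 16*0)=506, (16*17 - -34*23)=1054, (-34*-35 - -19*17)=1513; twice the area = |4463| = 4463; area = 4463/2; boundary points = 1 + 1 + 1 + 1 + 2 + 1 = 7; strictly interior points = area - boundary/2 + 1 = 2229; answer 2229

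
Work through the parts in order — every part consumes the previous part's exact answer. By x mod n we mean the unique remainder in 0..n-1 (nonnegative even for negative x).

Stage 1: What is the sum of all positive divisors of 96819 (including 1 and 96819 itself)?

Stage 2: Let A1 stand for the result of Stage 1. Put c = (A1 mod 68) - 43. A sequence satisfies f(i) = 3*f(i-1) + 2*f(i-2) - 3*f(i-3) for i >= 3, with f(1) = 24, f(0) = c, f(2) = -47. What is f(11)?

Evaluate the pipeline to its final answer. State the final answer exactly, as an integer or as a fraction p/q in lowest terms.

-373302

Stage 1: 96819 = 3 * 59 * 547; sigma = (1 + 3) * (1 + 59) * (1 + 547) = 4 * 60 * 548 = 131520; answer 131520
Stage 2: A1 = 131520; c = -35; f(3) = 3*(-47) + 2*(24) - 3*(-35) = 12; iterating: f(3)=12, f(4)=-130, f(5)=-225, f(6)=-971, f(7)=-2973, f(8)=-10186, f(9)=-33591, f(10)=-112226, f(11)=-373302; answer -373302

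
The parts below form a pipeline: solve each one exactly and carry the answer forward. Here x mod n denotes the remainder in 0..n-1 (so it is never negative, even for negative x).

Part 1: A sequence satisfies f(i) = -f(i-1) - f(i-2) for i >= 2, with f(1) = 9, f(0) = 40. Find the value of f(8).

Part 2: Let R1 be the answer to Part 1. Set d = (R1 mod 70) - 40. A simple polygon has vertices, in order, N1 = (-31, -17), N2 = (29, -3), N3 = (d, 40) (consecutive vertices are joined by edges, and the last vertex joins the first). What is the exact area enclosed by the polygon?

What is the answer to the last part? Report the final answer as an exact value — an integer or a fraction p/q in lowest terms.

Part 1: f(2) = -1*(9) - 1*(40) = -49; iterating: f(2)=-49, f(3)=40, f(4)=9, f(5)=-49, f(6)=40, f(7)=9, f(8)=-49; answer -49
Part 2: R1 = -49; d = -19; cross terms: (-31*-3 - 29*-17)=586, (29*40 - -19*-3)=1103, (-19*-17 - -31*40)=1563; twice the area = |3252| = 3252; area = 1626; answer 1626

1626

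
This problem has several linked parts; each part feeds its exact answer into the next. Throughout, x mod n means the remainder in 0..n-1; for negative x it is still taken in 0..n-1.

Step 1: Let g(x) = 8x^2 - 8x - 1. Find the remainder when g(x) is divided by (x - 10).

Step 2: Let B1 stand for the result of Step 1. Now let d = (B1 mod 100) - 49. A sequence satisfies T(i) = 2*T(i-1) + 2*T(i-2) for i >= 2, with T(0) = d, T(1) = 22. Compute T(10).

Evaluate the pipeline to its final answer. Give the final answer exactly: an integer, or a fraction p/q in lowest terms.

Step 1: remainder = value at the root: 8*(10)^2 - 8*(10)^1 - 1 = (800) + (-80) + (-1) = 719; answer 719
Step 2: B1 = 719; d = -30; T(2) = 2*(22) + 2*(-30) = -16; iterating: T(2)=-16, T(3)=12, T(4)=-8, T(5)=8, T(6)=0, T(7)=16, T(8)=32, T(9)=96, T(10)=256; answer 256

256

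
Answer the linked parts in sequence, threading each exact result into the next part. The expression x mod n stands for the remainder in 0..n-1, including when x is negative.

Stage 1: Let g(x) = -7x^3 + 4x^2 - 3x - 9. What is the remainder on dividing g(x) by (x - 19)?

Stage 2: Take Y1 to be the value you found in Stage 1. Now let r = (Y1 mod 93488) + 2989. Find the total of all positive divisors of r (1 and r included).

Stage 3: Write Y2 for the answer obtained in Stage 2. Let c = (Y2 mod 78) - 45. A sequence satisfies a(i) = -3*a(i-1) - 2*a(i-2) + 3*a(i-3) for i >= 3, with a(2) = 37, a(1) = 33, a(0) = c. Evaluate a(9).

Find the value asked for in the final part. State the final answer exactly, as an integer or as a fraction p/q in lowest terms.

Stage 1: remainder = value at the root: -7*(19)^3 + 4*(19)^2 - 3*(19)^1 - 9 = (-48013) + (1444) + (-57) + (-9) = -46635; answer -46635
Stage 2: Y1 = -46635; r = 49842; 49842 = 2 * 3^3 * 13 * 71; sigma = (1 + 2) * (1 + 3 + 9 + 27) * (1 + 13) * (1 + 71) = 3 * 40 * 14 * 72 = 120960; answer 120960
Stage 3: Y2 = 120960; c = 15; a(3) = -3*(37) - 2*(33) + 3*(15) = -132; iterating: a(3)=-132, a(4)=421, a(5)=-888, a(6)=1426, a(7)=-1239, a(8)=-1799, a(9)=12153; answer 12153

12153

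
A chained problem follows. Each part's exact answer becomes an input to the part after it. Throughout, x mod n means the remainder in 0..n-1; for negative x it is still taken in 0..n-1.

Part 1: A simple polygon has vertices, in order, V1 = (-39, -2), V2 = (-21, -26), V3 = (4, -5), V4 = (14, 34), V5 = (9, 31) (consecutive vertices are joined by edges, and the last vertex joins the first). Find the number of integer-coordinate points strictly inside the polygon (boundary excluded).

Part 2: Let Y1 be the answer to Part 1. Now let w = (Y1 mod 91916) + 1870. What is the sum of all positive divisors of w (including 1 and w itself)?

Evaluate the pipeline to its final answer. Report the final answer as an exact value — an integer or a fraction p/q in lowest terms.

Part 1: cross terms: (-39*-26 - -21*-2)=972, (-21*-5 - 4*-26)=209, (4*34 - 14*-5)=206, (14*31 - 9*34)=128, (9*-2 - -39*31)=1191; twice the area = |2706| = 2706; area = 1353; boundary points = 6 + 1 + 1 + 1 + 3 = 12; strictly interior points = area - boundary/2 + 1 = 1348; answer 1348
Part 2: Y1 = 1348; w = 3218; 3218 = 2 * 1609; sigma = (1 + 2) * (1 + 1609) = 3 * 1610 = 4830; answer 4830

4830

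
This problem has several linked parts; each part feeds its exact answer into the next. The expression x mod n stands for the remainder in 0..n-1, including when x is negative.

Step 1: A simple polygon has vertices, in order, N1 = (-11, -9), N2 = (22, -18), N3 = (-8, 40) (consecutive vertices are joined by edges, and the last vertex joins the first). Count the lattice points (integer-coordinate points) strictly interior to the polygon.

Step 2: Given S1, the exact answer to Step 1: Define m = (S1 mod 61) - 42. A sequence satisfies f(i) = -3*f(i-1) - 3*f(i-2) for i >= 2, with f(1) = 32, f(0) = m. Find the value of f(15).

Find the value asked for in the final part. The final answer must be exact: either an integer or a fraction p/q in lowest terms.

Step 1: cross terms: (-11*-18 - 22*-9)=396, (22*40 - -8*-18)=736, (-8*-9 - -11*40)=512; twice the area = |1644| = 1644; area = 822; boundary points = 3 + 2 + 1 = 6; strictly interior points = area - boundary/2 + 1 = 820; answer 820
Step 2: S1 = 820; m = -15; f(2) = -3*(32) - 3*(-15) = -51; iterating: f(2)=-51, f(3)=57, f(4)=-18, f(5)=-117, f(6)=405, f(7)=-864, f(8)=1377, f(9)=-1539, f(10)=486, f(11)=3159, f(12)=-10935, f(13)=23328, f(14)=-37179, f(15)=41553; answer 41553

41553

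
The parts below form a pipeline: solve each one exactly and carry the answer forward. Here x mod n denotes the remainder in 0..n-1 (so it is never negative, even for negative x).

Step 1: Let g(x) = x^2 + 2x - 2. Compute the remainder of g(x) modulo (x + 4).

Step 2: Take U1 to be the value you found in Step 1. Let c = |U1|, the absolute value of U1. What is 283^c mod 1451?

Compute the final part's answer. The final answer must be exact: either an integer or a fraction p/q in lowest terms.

818

Step 1: remainder = value at the root: 1*(-4)^2 + 2*(-4)^1 - 2 = (16) + (-8) + (-2) = 6; answer 6
Step 2: U1 = 6; c = 6; squarings mod 1451: 283^1=283, 283^2=284, 283^4=851; 283^6 = 283^2 * 283^4 = 818 (mod 1451); answer 818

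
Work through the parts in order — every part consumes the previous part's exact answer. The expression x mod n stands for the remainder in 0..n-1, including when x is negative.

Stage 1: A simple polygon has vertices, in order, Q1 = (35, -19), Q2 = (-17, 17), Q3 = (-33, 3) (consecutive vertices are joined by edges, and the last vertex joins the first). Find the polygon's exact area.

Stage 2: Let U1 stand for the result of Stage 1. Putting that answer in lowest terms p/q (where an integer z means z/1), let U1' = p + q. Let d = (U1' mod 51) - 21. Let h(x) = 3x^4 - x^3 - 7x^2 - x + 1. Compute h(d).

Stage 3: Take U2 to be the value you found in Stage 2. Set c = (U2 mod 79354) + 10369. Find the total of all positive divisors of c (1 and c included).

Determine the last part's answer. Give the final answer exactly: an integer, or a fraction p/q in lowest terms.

173880

Stage 1: cross terms: (35*17 - -17*-19)=272, (-17*3 - -33*17)=510, (-33*-19 - 35*3)=522; twice the area = |1304| = 1304; area = 652; answer 652
Stage 2: U1 = 652; threaded value p + q = 653; d = 20; 3*(20)^4 - 1*(20)^3 - 7*(20)^2 - 1*(20)^1 + 1 = (480000) + (-8000) + (-2800) + (-20) + (1) = 469181; answer 469181
Stage 3: U2 = 469181; c = 82780; 82780 = 2^2 * 5 * 4139; sigma = (1 + 2 + 4) * (1 + 5) * (1 + 4139) = 7 * 6 * 4140 = 173880; answer 173880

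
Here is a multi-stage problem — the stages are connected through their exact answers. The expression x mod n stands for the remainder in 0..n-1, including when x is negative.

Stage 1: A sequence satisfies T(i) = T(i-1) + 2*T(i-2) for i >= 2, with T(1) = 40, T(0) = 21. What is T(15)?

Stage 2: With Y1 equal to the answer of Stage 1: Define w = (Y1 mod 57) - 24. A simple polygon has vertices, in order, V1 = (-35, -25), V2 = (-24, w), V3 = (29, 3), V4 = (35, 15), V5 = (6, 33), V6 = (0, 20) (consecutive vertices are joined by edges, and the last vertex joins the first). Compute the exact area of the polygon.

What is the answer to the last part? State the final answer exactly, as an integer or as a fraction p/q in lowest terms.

2503/2

Stage 1: T(2) = 1*(40) + 2*(21) = 82; iterating: T(2)=82, T(3)=162, T(4)=326, T(5)=650, T(6)=1302, T(7)=2602, T(8)=5206, T(9)=10410, T(10)=20822, T(11)=41642, T(12)=83286, T(13)=166570, T(14)=333142, T(15)=666282; answer 666282
Stage 2: Y1 = 666282; w = -15; cross terms: (-35*-15 - -24*-25)=-75, (-24*3 - 29*-15)=363, (29*15 - 35*3)=330, (35*33 - 6*15)=1065, (6*20 - 0*33)=120, (0*-25 - -35*20)=700; twice the area = |2503| = 2503; area = 2503/2; answer 2503/2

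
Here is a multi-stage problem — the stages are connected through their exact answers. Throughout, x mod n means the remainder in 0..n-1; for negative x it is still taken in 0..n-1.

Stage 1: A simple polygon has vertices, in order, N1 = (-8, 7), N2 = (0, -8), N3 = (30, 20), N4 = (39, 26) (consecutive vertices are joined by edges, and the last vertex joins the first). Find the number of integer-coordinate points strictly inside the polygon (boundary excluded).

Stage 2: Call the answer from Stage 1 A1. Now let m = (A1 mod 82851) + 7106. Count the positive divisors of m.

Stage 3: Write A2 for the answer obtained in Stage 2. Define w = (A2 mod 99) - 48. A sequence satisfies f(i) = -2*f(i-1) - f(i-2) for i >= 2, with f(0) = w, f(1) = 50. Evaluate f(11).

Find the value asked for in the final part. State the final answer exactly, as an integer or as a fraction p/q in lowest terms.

150

Stage 1: cross terms: (-8*-8 - 0*7)=64, (0*20 - 30*-8)=240, (30*26 - 39*20)=0, (39*7 - -8*26)=481; twice the area = |785| = 785; area = 785/2; boundary points = 1 + 2 + 3 + 1 = 7; strictly interior points = area - boundary/2 + 1 = 390; answer 390
Stage 2: A1 = 390; m = 7496; 7496 = 2^3 * 937; number of divisors = (3+1) * (1+1) = 8; answer 8
Stage 3: A2 = 8; w = -40; f(2) = -2*(50) - 1*(-40) = -60; iterating: f(2)=-60, f(3)=70, f(4)=-80, f(5)=90, f(6)=-100, f(7)=110, f(8)=-120, f(9)=130, f(10)=-140, f(11)=150; answer 150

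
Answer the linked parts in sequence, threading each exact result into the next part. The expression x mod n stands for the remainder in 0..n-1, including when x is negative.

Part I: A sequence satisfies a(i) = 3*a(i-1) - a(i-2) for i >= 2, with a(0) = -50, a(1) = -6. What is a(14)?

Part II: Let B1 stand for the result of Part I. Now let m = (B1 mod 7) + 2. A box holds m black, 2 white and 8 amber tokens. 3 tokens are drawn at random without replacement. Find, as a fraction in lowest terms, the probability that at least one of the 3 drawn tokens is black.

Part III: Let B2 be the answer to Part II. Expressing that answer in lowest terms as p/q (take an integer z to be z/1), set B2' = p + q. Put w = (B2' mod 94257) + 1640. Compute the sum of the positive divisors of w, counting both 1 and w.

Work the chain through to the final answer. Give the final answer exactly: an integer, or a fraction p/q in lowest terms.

2880

Part I: a(2) = 3*(-6) - 1*(-50) = 32; iterating: a(2)=32, a(3)=102, a(4)=274, a(5)=720, a(6)=1886, a(7)=4938, a(8)=12928, a(9)=33846, a(10)=88610, a(11)=231984, a(12)=607342, a(13)=1590042, a(14)=4162784; answer 4162784
Part II: B1 = 4162784; m = 5; total draws C(15,3) = 455; complement C(10,3) = 120; favorable 455 - 120 = 335; P = 67/91; answer 67/91
Part III: B2 = 67/91; threaded value p + q = 158; w = 1798; 1798 = 2 * 29 * 31; sigma = (1 + 2) * (1 + 29) * (1 + 31) = 3 * 30 * 32 = 2880; answer 2880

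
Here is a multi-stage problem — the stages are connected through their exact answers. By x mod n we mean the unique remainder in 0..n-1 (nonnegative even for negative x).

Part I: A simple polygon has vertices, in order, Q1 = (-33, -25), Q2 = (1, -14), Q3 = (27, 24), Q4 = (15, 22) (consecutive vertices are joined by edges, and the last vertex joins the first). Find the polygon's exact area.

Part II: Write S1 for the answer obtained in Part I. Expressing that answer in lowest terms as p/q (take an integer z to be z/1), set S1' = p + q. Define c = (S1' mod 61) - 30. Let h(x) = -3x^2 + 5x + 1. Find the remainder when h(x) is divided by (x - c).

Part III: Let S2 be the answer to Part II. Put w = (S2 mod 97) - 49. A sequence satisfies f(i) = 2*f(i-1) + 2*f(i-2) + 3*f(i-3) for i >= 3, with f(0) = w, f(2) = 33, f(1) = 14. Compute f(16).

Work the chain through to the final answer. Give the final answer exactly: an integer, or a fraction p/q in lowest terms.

301327040

Part I: cross terms: (-33*-14 - 1*-25)=487, (1*24 - 27*-14)=402, (27*22 - 15*24)=234, (15*-25 - -33*22)=351; twice the area = |1474| = 1474; area = 737; answer 737
Part II: S1 = 737; threaded value p + q = 738; c = -24; remainder = value at the root: -3*(-24)^2 + 5*(-24)^1 + 1 = (-1728) + (-120) + (1) = -1847; answer -1847
Part III: S2 = -1847; w = 44; f(3) = 2*(33) + 2*(14) + 3*(44) = 226; iterating: f(3)=226, f(4)=560, f(5)=1671, f(6)=5140, f(7)=15302, f(8)=45897, f(9)=137818, f(10)=413336, f(11)=1239999, f(12)=3720124, f(13)=11160254, f(14)=33480753, f(15)=100442386, f(16)=301327040; answer 301327040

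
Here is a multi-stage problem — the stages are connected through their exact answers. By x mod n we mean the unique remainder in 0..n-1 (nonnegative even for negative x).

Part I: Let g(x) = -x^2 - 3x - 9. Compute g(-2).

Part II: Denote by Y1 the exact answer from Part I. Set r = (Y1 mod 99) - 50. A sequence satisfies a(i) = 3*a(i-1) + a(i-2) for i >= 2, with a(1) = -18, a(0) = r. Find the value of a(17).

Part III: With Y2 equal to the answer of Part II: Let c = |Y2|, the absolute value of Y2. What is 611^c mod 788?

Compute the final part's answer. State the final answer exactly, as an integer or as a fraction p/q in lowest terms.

233

Part I: -1*(-2)^2 - 3*(-2)^1 - 9 = (-4) + (6) + (-9) = -7; answer -7
Part II: Y1 = -7; r = 42; a(2) = 3*(-18) + 1*(42) = -12; iterating: a(2)=-12, a(3)=-54, a(4)=-174, a(5)=-576, a(6)=-1902, a(7)=-6282, a(8)=-20748, a(9)=-68526, a(10)=-226326, a(11)=-747504, a(12)=-2468838, a(13)=-8154018, a(14)=-26930892, a(15)=-88946694, a(16)=-293770974, a(17)=-970259616; answer -970259616
Part III: Y2 = -970259616; c = 970259616; squarings mod 788: 611^1=611, 611^2=597, 611^4=233, 611^8=705, 611^16=585, 611^32=233, 611^64=705, 611^128=585, 611^256=233, 611^512=705, 611^1024=585, 611^2048=233, 611^4096=705, 611^8192=585, 611^16384=233, 611^32768=705, 611^65536=585, 611^131072=233, 611^262144=705, 611^524288=585, 611^1048576=233, 611^2097152=705, 611^4194304=585, 611^8388608=233, 611^16777216=705, 611^33554432=585, 611^67108864=233, 611^134217728=705, 611^268435456=585, 611^536870912=233; 611^970259616 = 611^32 * 611^128 * 611^1024 * 611^2048 * 611^4096 * 611^8192 * 611^16384 * 611^32768 * 611^262144 * 611^1048576 * 611^4194304 * 611^8388608 * 611^16777216 * 611^134217728 * 611^268435456 * 611^536870912 = 233 (mod 788); answer 233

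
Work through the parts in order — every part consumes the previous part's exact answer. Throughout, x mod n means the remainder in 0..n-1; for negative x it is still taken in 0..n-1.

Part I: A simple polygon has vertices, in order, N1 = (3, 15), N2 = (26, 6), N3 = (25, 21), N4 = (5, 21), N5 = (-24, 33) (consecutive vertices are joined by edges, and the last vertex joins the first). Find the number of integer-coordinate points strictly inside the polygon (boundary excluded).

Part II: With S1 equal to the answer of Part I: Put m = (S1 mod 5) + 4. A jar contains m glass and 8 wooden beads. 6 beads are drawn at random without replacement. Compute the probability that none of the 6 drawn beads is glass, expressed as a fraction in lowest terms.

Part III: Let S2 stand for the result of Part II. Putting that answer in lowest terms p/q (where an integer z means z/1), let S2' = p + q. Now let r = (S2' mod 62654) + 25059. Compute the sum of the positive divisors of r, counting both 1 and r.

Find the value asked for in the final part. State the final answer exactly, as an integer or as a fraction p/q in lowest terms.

Part I: cross terms: (3*6 - 26*15)=-372, (26*21 - 25*6)=396, (25*21 - 5*21)=420, (5*33 - -24*21)=669, (-24*15 - 3*33)=-459; twice the area = |654| = 654; area = 327; boundary points = 1 + 1 + 20 + 1 + 9 = 32; strictly interior points = area - boundary/2 + 1 = 312; answer 312
Part II: S1 = 312; m = 6; total draws C(14,6) = 3003; favorable C(8,6) = 28; P = 4/429; answer 4/429
Part III: S2 = 4/429; threaded value p + q = 433; r = 25492; 25492 = 2^2 * 6373; sigma = (1 + 2 + 4) * (1 + 6373) = 7 * 6374 = 44618; answer 44618

44618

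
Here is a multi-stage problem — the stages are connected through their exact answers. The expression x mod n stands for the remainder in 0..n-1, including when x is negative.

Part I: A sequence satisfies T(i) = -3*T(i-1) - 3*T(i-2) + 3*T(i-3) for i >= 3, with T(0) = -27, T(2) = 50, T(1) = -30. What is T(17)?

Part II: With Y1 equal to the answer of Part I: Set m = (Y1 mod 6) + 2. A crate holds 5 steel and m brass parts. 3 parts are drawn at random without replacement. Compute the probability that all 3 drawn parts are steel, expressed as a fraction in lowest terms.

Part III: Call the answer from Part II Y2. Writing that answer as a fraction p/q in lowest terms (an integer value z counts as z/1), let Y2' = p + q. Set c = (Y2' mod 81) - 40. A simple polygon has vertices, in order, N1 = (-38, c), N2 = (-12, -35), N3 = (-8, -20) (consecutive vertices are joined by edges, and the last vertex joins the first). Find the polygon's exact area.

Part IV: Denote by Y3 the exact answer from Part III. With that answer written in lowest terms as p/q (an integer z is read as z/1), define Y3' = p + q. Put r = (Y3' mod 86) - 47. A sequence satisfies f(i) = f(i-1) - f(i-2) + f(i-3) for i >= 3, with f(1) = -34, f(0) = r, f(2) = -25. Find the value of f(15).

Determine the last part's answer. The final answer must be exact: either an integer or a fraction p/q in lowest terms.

Part I: T(3) = -3*(50) - 3*(-30) + 3*(-27) = -141; iterating: T(3)=-141, T(4)=183, T(5)=24, T(6)=-1044, T(7)=3609, T(8)=-7623, T(9)=8910, T(10)=6966, T(11)=-70497, T(12)=217323, T(13)=-419580, T(14)=395280, T(15)=724869, T(16)=-4619187, T(17)=12868794; answer 12868794
Part II: Y1 = 12868794; m = 2; total draws C(7,3) = 35; favorable C(5,3) = 10; P = 2/7; answer 2/7
Part III: Y2 = 2/7; threaded value p + q = 9; c = -31; cross terms: (-38*-35 - -12*-31)=958, (-12*-20 - -8*-35)=-40, (-8*-31 - -38*-20)=-512; twice the area = |406| = 406; area = 203; answer 203
Part IV: Y3 = 203; threaded value p + q = 204; r = -15; f(3) = 1*(-25) - 1*(-34) + 1*(-15) = -6; iterating: f(3)=-6, f(4)=-15, f(5)=-34, f(6)=-25, f(7)=-6, f(8)=-15, f(9)=-34, f(10)=-25, f(11)=-6, f(12)=-15, f(13)=-34, f(14)=-25, f(15)=-6; answer -6

-6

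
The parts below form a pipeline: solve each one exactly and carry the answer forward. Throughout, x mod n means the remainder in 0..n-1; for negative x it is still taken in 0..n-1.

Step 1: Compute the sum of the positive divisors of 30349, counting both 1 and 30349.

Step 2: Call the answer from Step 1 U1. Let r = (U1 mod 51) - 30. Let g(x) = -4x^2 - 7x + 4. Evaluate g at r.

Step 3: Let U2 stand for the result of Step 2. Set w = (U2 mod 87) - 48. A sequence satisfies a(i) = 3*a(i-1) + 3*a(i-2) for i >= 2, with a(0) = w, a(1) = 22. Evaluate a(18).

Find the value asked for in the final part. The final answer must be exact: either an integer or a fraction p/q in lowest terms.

62424201474

Step 1: 30349 = 11 * 31 * 89; sigma = (1 + 11) * (1 + 31) * (1 + 89) = 12 * 32 * 90 = 34560; answer 34560
Step 2: U1 = 34560; r = 3; -4*(3)^2 - 7*(3)^1 + 4 = (-36) + (-21) + (4) = -53; answer -53
Step 3: U2 = -53; w = -14; a(2) = 3*(22) + 3*(-14) = 24; iterating: a(2)=24, a(3)=138, a(4)=486, a(5)=1872, a(6)=7074, a(7)=26838, a(8)=101736, a(9)=385722, a(10)=1462374, a(11)=5544288, a(12)=21019986, a(13)=79692822, a(14)=302138424, a(15)=1145493738, a(16)=4342896486, a(17)=16465170672, a(18)=62424201474; answer 62424201474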